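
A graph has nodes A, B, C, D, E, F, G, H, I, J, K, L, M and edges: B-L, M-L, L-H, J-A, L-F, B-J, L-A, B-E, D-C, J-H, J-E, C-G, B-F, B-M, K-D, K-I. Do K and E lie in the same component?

The component containing K is {C, D, G, I, K}, and E is not in it.

No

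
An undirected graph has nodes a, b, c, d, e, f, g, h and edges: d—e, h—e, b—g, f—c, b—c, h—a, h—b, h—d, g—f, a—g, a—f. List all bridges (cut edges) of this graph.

The edges on the cycle h-d-e-h are not bridges since each lies on that cycle.
Every edge lies on some cycle, so there are no bridges.

none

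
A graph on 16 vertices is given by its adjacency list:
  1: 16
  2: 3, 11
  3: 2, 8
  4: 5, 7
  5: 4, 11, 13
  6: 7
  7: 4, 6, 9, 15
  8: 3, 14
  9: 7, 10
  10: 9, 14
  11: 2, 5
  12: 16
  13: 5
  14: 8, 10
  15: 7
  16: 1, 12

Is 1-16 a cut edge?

Yes

Removing 1-16 leaves no path between 1 and 16: the component count goes from 2 to 3. So it is a bridge.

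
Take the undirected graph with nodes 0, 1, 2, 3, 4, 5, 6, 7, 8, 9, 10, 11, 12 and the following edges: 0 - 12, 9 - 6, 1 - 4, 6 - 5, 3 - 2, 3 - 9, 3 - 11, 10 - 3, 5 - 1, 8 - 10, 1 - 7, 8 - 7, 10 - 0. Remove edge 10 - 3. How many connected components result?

1

10 and 3 are still connected via 10-8-7-1-5-6-9-3, so the component count stays at 1.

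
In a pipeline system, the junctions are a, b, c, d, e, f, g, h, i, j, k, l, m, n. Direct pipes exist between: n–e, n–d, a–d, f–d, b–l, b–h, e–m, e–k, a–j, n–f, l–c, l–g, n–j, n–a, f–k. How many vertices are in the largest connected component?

8

i is isolated — a component by itself.
Starting from b we can reach b, c, g, h, l. That is one component of size 5.
Starting from a we can reach a, d, e, f, j, k, m, n. That is one component of size 8.
The largest has 8 vertices.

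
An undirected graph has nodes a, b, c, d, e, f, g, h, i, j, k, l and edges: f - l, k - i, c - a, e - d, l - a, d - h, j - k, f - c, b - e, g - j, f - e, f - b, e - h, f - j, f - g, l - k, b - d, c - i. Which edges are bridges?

none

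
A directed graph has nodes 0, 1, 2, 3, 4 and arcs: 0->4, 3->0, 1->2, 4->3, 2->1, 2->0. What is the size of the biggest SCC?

3

{0, 3, 4} are all mutually reachable — one SCC of size 3.
{1, 2} are all mutually reachable — one SCC of size 2.
The largest has 3 vertices.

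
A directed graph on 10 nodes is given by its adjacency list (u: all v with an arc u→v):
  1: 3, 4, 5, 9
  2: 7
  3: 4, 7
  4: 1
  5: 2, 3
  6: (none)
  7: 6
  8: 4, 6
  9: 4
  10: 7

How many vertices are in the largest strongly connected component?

5

{1, 3, 4, 5, 9} are all mutually reachable — one SCC of size 5.
{10} is an SCC by itself.
{2} is an SCC by itself.
{8} is an SCC by itself.
{6} is an SCC by itself.
(and 1 more singleton SCC)
The largest has 5 vertices.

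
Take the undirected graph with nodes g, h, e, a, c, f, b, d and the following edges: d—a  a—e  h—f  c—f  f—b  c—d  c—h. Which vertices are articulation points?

a, c, d, f

Removing a increases the component count from 2 to 3, so a is a cut vertex.
Removing c increases the component count from 2 to 3, so c is a cut vertex.
Removing d increases the component count from 2 to 3, so d is a cut vertex.
Likewise f is a cut vertex.
By contrast removing b leaves 2 components; it is not a cut vertex. No other vertex is a cut vertex either.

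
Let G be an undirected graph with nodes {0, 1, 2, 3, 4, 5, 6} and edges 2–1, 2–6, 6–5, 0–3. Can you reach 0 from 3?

Yes

From 3 we can reach 0, 3, which includes 0.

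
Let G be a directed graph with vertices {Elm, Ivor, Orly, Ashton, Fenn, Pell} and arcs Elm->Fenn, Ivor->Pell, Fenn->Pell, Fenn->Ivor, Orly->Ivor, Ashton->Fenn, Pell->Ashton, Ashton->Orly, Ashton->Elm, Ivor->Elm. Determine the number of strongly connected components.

1

{Elm, Fenn, Ivor, Orly, Pell, Ashton} are all mutually reachable — one SCC of size 6.
That gives 1 strongly connected component.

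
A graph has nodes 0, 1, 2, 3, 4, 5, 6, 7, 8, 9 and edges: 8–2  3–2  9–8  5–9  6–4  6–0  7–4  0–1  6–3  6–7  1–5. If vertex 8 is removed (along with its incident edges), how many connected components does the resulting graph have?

1

With 8 gone, the remaining components are: {0, 1, 2, 3, 4, 5, 6, 7, 9}.
That is 1 component.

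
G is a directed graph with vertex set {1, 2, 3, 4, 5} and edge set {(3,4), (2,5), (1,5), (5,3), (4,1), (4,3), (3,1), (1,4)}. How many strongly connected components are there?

2

{1, 3, 4, 5} are all mutually reachable — one SCC of size 4.
{2} is an SCC by itself.
That gives 2 strongly connected components.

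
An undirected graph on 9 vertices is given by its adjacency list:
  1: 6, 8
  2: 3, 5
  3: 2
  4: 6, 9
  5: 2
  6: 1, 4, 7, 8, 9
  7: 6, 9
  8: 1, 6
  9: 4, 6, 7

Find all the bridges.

The edges on the cycle 6-1-8-6 are not bridges since each lies on that cycle.
But removing 5-2 disconnects 5 from 2; removing 3-2 disconnects 3 from 2 — these are bridges.

2-3, 2-5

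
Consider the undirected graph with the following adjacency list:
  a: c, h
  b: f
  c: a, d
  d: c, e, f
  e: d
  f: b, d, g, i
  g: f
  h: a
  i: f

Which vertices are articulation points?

a, c, d, f

Removing a increases the component count from 1 to 2, so a is a cut vertex.
Removing c increases the component count from 1 to 2, so c is a cut vertex.
Removing d increases the component count from 1 to 3, so d is a cut vertex.
Likewise f is a cut vertex.
By contrast removing b leaves 1 component; it is not a cut vertex. No other vertex is a cut vertex either.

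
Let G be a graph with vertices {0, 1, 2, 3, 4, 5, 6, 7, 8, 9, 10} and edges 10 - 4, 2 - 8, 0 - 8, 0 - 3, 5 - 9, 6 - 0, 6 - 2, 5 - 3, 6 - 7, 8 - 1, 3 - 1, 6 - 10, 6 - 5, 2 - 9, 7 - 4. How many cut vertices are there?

1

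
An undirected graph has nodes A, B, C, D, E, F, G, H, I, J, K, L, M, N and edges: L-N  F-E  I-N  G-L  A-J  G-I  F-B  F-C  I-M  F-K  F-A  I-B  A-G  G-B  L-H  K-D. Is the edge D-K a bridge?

Removing D-K leaves no path between D and K: the component count goes from 1 to 2. So it is a bridge.

Yes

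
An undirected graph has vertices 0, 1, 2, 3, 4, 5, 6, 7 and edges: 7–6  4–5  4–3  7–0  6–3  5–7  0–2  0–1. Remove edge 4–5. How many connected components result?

1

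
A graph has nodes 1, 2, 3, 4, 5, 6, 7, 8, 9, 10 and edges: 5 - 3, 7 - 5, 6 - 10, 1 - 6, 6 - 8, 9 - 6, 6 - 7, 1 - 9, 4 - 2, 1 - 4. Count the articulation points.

Removing 1 increases the component count from 1 to 2, so 1 is a cut vertex.
Removing 4 increases the component count from 1 to 2, so 4 is a cut vertex.
Removing 5 increases the component count from 1 to 2, so 5 is a cut vertex.
Likewise 6, 7 are cut vertices.
By contrast removing 3 leaves 1 component; it is not a cut vertex. No other vertex is a cut vertex either.

5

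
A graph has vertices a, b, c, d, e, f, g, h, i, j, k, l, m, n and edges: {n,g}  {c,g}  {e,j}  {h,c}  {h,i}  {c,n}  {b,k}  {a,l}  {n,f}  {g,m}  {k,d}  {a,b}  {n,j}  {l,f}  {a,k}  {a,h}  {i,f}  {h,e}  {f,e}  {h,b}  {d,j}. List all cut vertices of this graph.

g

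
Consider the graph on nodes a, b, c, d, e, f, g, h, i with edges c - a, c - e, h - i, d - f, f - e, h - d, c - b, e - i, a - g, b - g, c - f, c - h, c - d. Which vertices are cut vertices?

Removing c increases the component count from 1 to 2, so c is a cut vertex.
By contrast removing f leaves 1 component; it is not a cut vertex. No other vertex is a cut vertex either.

c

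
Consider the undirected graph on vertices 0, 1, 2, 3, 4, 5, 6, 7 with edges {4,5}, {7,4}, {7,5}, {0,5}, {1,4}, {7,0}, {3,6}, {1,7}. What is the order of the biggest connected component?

5

2 is isolated — a component by itself.
Starting from 3 we can reach 3, 6. That is one component of size 2.
Starting from 0 we can reach 0, 1, 4, 5, 7. That is one component of size 5.
The largest has 5 vertices.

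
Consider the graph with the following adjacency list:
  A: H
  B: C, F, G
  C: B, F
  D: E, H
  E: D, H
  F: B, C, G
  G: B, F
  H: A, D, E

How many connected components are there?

2

Starting from B we can reach B, C, F, G. That is one component of size 4.
Starting from A we can reach A, D, E, H. That is one component of size 4.
Total: 2 components.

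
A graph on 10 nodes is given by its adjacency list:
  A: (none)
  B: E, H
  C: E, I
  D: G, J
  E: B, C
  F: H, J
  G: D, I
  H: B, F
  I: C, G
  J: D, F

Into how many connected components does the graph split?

A is isolated — a component by itself.
Starting from B we can reach B, C, D, E, F, G, H, I, J. That is one component of size 9.
Total: 2 components.

2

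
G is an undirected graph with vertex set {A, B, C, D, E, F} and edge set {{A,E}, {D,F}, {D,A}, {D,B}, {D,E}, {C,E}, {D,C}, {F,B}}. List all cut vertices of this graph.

D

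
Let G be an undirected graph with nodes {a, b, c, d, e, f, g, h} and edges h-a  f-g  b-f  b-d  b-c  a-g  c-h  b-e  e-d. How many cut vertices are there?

Removing b increases the component count from 1 to 2, so b is a cut vertex.
By contrast removing h leaves 1 component; it is not a cut vertex. No other vertex is a cut vertex either.

1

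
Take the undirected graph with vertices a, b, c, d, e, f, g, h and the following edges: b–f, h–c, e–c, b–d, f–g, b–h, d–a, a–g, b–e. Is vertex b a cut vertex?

Yes

Deleting b raises the number of components from 1 to 2, so b is a cut vertex.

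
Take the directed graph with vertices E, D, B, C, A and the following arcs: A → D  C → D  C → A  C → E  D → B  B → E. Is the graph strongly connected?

There is no directed path from B to D, so the graph is not strongly connected.

No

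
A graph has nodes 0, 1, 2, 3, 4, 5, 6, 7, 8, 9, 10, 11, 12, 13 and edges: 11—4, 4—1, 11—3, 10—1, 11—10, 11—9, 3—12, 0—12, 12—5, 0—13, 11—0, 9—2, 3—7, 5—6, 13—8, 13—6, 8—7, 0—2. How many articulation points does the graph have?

Removing 11 increases the component count from 1 to 2, so 11 is a cut vertex.
By contrast removing 5 leaves 1 component; it is not a cut vertex. No other vertex is a cut vertex either.

1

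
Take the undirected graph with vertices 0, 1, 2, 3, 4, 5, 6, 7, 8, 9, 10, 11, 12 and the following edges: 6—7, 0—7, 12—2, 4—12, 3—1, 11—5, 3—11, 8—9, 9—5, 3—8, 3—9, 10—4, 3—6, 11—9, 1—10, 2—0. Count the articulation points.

Removing 3 increases the component count from 1 to 2, so 3 is a cut vertex.
By contrast removing 1 leaves 1 component; it is not a cut vertex. No other vertex is a cut vertex either.

1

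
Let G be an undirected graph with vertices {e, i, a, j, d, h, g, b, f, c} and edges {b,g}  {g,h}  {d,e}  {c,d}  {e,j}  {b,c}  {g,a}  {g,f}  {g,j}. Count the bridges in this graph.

The edges on the cycle b-c-d-e-j-g-b are not bridges since each lies on that cycle.
But removing g—a disconnects g from a; removing h—g disconnects h from g; removing f—g disconnects f from g — these are bridges.
That makes 3 bridges.

3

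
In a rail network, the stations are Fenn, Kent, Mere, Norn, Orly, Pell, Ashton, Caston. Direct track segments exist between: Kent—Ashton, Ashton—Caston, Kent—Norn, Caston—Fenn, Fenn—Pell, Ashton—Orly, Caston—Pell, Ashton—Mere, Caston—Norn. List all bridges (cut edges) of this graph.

The edges on the cycle Caston-Fenn-Pell-Caston are not bridges since each lies on that cycle.
But removing Ashton—Mere disconnects Ashton from Mere; removing Ashton—Orly disconnects Ashton from Orly — these are bridges.

Ashton-Mere, Ashton-Orly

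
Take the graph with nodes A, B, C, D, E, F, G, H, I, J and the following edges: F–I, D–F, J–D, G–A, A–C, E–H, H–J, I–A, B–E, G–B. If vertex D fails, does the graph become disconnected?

No

Deleting D leaves 1 component (was 1) (its neighbors F, J remain connected to each other), so D is not a cut vertex.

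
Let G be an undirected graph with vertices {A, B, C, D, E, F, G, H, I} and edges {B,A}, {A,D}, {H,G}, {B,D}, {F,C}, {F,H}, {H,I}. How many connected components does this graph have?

E is isolated — a component by itself.
Starting from A we can reach A, B, D. That is one component of size 3.
Starting from C we can reach C, F, G, H, I. That is one component of size 5.
Total: 3 components.

3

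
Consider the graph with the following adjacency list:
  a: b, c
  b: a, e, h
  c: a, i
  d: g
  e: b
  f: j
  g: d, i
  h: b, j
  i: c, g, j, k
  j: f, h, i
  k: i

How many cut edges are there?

The edges on the cycle h-b-a-c-i-j-h are not bridges since each lies on that cycle.
But removing b-e disconnects b from e; removing i-k disconnects i from k; removing g-d disconnects g from d; removing g-i disconnects g from i — these are bridges.
In total 5 edges are bridges.

5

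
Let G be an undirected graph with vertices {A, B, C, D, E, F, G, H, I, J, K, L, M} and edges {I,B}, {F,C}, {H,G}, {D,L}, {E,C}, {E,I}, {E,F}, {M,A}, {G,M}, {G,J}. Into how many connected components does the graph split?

4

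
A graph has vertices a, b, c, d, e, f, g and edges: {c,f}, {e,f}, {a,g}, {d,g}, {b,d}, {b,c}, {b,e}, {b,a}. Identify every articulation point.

Removing b increases the component count from 1 to 2, so b is a cut vertex.
By contrast removing f leaves 1 component; it is not a cut vertex. No other vertex is a cut vertex either.

b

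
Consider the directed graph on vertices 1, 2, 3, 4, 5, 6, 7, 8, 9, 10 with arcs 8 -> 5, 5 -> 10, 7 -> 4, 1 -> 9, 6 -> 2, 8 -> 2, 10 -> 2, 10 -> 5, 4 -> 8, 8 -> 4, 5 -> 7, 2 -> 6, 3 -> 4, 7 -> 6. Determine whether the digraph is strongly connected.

There is no directed path from 5 to 9, so the graph is not strongly connected.

No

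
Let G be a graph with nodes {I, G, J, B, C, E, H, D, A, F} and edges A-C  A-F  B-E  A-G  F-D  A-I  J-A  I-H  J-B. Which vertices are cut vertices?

Removing A increases the component count from 1 to 5, so A is a cut vertex.
Removing B increases the component count from 1 to 2, so B is a cut vertex.
Removing F increases the component count from 1 to 2, so F is a cut vertex.
Likewise I, J are cut vertices.
By contrast removing H leaves 1 component; it is not a cut vertex. No other vertex is a cut vertex either.

A, B, F, I, J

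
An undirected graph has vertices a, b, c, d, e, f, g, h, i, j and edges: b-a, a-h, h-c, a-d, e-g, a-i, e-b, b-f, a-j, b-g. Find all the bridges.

a-b, a-d, a-h, a-i, a-j, b-f, c-h

The edges on the cycle e-b-g-e are not bridges since each lies on that cycle.
But removing a-j disconnects a from j; removing b-f disconnects b from f; removing h-c disconnects h from c; removing a-h disconnects a from h — these are bridges.
In total 7 edges are bridges.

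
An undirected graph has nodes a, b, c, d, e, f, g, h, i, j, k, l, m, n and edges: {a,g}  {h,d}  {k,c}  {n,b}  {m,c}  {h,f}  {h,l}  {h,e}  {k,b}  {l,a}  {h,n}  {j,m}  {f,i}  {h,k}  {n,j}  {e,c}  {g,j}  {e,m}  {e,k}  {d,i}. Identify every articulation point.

h

Removing h increases the component count from 1 to 2, so h is a cut vertex.
By contrast removing a leaves 1 component; it is not a cut vertex. No other vertex is a cut vertex either.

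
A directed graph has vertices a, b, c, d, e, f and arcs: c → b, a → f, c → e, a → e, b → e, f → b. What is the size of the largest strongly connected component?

1

{b} is an SCC by itself.
{c} is an SCC by itself.
{d} is an SCC by itself.
{e} is an SCC by itself.
{a} is an SCC by itself.
(and 1 more singleton SCC)
The largest has 1 vertex.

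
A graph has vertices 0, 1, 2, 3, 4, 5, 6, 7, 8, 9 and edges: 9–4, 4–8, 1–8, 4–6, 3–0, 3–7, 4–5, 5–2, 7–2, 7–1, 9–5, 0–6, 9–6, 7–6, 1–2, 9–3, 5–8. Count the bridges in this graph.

The edges on the cycle 9-4-5-2-7-3-9 are not bridges since each lies on that cycle.
Every edge lies on some cycle, so there are no bridges.

0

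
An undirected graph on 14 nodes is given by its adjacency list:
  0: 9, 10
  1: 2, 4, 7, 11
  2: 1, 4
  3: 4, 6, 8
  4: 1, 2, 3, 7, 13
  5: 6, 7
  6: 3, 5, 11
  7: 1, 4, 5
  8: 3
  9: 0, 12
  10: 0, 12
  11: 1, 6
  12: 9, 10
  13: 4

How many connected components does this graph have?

Starting from 0 we can reach 0, 9, 10, 12. That is one component of size 4.
Starting from 1 we can reach 1, 2, 3, 4, 5, 6, 7, 8, 11, 13. That is one component of size 10.
Total: 2 components.

2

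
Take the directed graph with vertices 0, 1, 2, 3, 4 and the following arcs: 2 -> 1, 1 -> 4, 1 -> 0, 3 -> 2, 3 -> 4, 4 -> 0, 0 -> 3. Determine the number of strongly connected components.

1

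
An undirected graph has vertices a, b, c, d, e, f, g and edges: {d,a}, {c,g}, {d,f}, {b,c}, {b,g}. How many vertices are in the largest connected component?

3

e is isolated — a component by itself.
Starting from b we can reach b, c, g. That is one component of size 3.
Starting from a we can reach a, d, f. That is one component of size 3.
The largest has 3 vertices.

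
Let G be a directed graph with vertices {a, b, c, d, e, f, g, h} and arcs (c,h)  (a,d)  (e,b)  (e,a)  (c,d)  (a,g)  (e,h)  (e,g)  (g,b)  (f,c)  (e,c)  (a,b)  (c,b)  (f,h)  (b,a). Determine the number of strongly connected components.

{a, b, g} are all mutually reachable — one SCC of size 3.
{d} is an SCC by itself.
{e} is an SCC by itself.
{c} is an SCC by itself.
{f} is an SCC by itself.
(and 1 more singleton SCC)
That gives 6 strongly connected components.

6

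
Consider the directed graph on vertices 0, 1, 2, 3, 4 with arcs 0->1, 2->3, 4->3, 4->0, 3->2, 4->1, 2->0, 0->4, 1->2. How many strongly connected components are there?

1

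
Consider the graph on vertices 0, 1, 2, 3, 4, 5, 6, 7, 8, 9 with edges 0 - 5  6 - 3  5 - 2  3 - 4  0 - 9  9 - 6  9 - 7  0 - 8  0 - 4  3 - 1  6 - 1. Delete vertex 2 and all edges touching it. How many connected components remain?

With 2 gone, the remaining components are: {0, 1, 3, 4, 5, 6, 7, 8, 9}.
That is 1 component.

1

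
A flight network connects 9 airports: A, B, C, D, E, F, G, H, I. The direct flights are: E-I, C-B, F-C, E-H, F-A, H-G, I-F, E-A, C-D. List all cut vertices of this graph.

Removing C increases the component count from 1 to 3, so C is a cut vertex.
Removing E increases the component count from 1 to 2, so E is a cut vertex.
Removing F increases the component count from 1 to 2, so F is a cut vertex.
Likewise H is a cut vertex.
By contrast removing A leaves 1 component; it is not a cut vertex. No other vertex is a cut vertex either.

C, E, F, H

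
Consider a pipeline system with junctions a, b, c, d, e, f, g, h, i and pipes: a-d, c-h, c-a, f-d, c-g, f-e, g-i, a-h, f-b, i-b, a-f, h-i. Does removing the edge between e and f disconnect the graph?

Yes

Removing e-f leaves no path between e and f: the component count goes from 1 to 2. So it is a bridge.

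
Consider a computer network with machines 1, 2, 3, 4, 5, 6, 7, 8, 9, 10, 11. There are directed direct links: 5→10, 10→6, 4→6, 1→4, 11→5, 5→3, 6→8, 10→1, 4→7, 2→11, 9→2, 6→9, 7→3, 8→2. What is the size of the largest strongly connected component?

9

{1, 2, 4, 5, 6, 8, 9, 10, 11} are all mutually reachable — one SCC of size 9.
{3} is an SCC by itself.
{7} is an SCC by itself.
The largest has 9 vertices.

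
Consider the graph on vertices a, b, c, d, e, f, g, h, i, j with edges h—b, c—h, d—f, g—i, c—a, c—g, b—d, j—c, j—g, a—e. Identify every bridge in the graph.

a-c, a-e, b-d, b-h, c-h, d-f, g-i

The edges on the cycle j-c-g-j are not bridges since each lies on that cycle.
But removing h—b disconnects h from b; removing b—d disconnects b from d; removing d—f disconnects d from f; removing c—a disconnects c from a — these are bridges.
In total 7 edges are bridges.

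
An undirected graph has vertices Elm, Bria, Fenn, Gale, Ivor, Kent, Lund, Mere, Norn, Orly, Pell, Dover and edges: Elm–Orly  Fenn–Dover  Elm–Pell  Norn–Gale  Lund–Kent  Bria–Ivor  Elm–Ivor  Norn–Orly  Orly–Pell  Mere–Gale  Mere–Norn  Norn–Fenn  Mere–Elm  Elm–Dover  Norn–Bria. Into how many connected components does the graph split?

2

Starting from Kent we can reach Kent, Lund. That is one component of size 2.
Starting from Elm we can reach Elm, Bria, Fenn, Gale, Ivor, Mere, Norn, Orly, Pell, Dover. That is one component of size 10.
Total: 2 components.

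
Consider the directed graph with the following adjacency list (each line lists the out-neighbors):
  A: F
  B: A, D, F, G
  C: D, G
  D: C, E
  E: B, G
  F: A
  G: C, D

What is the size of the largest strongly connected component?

5

{B, C, D, E, G} are all mutually reachable — one SCC of size 5.
{A, F} are all mutually reachable — one SCC of size 2.
The largest has 5 vertices.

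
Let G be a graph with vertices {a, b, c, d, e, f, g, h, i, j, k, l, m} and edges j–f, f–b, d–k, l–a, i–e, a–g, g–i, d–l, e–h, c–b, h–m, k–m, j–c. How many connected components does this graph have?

2

Starting from b we can reach b, c, f, j. That is one component of size 4.
Starting from a we can reach a, d, e, g, h, i, k, l, m. That is one component of size 9.
Total: 2 components.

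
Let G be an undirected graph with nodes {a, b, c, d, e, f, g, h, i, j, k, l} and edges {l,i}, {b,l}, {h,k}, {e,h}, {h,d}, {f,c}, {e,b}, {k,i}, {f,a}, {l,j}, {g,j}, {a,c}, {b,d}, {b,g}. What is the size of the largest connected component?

Starting from a we can reach a, c, f. That is one component of size 3.
Starting from b we can reach b, d, e, g, h, i, j, k, l. That is one component of size 9.
The largest has 9 vertices.

9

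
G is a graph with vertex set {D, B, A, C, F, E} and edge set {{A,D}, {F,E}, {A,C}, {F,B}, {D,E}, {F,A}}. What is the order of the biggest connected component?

6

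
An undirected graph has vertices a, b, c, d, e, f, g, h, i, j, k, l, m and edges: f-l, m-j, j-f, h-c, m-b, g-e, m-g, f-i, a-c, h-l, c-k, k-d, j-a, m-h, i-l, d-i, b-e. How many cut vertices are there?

Removing m increases the component count from 1 to 2, so m is a cut vertex.
By contrast removing j leaves 1 component; it is not a cut vertex. No other vertex is a cut vertex either.

1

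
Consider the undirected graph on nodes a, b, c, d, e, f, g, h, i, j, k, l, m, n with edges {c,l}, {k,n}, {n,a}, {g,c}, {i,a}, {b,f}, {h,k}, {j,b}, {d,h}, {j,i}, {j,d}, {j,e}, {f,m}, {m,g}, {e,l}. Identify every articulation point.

Removing j increases the component count from 1 to 2, so j is a cut vertex.
By contrast removing n leaves 1 component; it is not a cut vertex. No other vertex is a cut vertex either.

j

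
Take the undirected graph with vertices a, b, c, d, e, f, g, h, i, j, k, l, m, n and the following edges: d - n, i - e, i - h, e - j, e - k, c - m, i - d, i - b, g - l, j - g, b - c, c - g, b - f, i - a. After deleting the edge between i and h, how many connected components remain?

2

Before removal there is 1 component.
i - h is a bridge — removing it separates i's side from h's side.
After removal: 2 components.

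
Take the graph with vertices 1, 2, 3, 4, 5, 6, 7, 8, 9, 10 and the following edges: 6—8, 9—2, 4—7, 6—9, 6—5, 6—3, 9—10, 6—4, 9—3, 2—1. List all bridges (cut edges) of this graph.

1-2, 10-9, 2-9, 4-6, 4-7, 5-6, 6-8

The edges on the cycle 6-9-3-6 are not bridges since each lies on that cycle.
But removing 1—2 disconnects 1 from 2; removing 9—2 disconnects 9 from 2; removing 6—5 disconnects 6 from 5; removing 6—8 disconnects 6 from 8 — these are bridges.
In total 7 edges are bridges.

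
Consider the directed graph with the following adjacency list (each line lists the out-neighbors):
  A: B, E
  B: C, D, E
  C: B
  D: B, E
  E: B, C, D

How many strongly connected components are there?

{B, C, D, E} are all mutually reachable — one SCC of size 4.
{A} is an SCC by itself.
That gives 2 strongly connected components.

2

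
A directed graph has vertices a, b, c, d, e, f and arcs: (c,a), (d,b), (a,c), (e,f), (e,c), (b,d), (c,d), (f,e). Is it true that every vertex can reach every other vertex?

There is no directed path from d to a, so the graph is not strongly connected.

No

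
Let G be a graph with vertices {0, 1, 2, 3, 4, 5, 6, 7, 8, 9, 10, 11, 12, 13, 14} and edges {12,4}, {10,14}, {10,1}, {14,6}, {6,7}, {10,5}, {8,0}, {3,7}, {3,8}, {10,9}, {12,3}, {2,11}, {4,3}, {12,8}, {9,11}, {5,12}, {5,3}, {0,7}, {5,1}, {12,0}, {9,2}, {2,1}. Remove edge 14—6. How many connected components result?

14 and 6 are still connected via 14-10-5-3-7-6, so the component count stays at 2.

2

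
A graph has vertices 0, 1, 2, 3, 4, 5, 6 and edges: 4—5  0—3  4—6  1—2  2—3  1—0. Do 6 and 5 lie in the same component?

From 6 we can reach 4, 5, 6, which includes 5.

Yes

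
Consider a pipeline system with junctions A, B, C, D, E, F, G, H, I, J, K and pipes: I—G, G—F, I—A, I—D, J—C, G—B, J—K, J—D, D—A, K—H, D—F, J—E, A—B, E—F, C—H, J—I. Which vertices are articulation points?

J

Removing J increases the component count from 1 to 2, so J is a cut vertex.
By contrast removing K leaves 1 component; it is not a cut vertex. No other vertex is a cut vertex either.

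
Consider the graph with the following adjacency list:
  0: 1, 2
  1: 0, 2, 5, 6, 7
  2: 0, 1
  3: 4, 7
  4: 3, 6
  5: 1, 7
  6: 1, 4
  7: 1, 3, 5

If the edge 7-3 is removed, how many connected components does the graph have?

1

7 and 3 are still connected via 7-1-6-4-3, so the component count stays at 1.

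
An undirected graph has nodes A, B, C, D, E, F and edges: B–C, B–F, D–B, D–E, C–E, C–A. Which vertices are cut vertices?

B, C

Removing B increases the component count from 1 to 2, so B is a cut vertex.
Removing C increases the component count from 1 to 2, so C is a cut vertex.
By contrast removing D leaves 1 component; it is not a cut vertex. No other vertex is a cut vertex either.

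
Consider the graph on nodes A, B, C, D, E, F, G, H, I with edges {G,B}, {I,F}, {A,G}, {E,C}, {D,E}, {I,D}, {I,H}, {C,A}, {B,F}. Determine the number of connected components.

1

Starting from A we can reach A, B, C, D, E, F, G, H, I. That is one component of size 9.
Total: 1 component.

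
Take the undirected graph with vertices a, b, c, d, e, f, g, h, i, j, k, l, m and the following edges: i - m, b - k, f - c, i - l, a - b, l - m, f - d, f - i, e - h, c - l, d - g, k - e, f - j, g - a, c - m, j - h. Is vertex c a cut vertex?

No

Deleting c leaves 1 component (was 1) (its neighbors f, l, m remain connected to each other), so c is not a cut vertex.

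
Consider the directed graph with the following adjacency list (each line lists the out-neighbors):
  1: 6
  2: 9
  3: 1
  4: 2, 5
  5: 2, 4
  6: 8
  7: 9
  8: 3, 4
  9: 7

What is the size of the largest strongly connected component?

4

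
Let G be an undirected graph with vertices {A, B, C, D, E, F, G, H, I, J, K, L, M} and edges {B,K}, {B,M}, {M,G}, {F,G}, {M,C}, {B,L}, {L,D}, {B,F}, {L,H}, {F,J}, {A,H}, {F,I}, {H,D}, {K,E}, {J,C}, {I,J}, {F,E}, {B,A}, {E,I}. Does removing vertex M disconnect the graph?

Deleting M leaves 1 component (was 1) (its neighbors B, C, G remain connected to each other), so M is not a cut vertex.

No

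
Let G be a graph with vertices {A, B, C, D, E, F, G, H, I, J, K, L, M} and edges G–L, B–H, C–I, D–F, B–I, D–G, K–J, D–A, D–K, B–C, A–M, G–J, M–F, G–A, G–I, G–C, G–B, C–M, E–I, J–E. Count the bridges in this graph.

The edges on the cycle B-C-I-B are not bridges since each lies on that cycle.
But removing G–L disconnects G from L; removing B–H disconnects B from H — these are bridges.
That makes 2 bridges.

2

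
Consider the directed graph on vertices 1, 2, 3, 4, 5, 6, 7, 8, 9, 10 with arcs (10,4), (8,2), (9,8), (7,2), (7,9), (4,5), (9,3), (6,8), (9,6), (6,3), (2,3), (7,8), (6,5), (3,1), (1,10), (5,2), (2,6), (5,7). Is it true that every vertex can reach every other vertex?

Yes

From 1 we can reach every vertex (1, 2, 3, 4, 5, 6, 7, 8, 9, 10), and every vertex can reach 1 (1, 2, 3, 4, 5, 6, 7, 8, 9, 10). So the whole graph is one strongly connected component.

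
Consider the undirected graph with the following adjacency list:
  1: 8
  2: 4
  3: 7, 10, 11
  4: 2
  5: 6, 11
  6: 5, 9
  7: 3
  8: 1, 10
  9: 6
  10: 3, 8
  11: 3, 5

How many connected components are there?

2

Starting from 2 we can reach 2, 4. That is one component of size 2.
Starting from 1 we can reach 1, 3, 5, 6, 7, 8, 9, 10, 11. That is one component of size 9.
Total: 2 components.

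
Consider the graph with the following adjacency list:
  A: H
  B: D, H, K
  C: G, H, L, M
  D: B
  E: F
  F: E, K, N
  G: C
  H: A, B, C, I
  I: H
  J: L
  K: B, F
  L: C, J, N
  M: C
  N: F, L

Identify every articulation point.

B, C, F, H, L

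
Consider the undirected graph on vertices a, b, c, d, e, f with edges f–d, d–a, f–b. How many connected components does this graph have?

3

c is isolated — a component by itself.
e is isolated — a component by itself.
Starting from a we can reach a, b, d, f. That is one component of size 4.
Total: 3 components.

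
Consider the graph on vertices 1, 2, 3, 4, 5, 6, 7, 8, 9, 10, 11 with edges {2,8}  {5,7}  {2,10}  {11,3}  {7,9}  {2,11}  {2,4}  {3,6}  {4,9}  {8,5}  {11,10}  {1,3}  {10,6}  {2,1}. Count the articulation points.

1

Removing 2 increases the component count from 1 to 2, so 2 is a cut vertex.
By contrast removing 5 leaves 1 component; it is not a cut vertex. No other vertex is a cut vertex either.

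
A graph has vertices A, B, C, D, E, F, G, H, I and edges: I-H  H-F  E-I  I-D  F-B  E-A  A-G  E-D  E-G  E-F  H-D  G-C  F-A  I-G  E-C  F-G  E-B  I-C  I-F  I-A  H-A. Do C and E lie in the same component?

From C we can reach A, B, C, D, E, F, G, H, I, which includes E.

Yes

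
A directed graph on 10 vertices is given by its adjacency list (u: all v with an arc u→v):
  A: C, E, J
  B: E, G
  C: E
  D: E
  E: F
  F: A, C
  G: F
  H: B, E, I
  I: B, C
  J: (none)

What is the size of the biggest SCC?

4

{A, C, E, F} are all mutually reachable — one SCC of size 4.
{G} is an SCC by itself.
{B} is an SCC by itself.
{D} is an SCC by itself.
{J} is an SCC by itself.
(and 2 more singleton SCCs)
The largest has 4 vertices.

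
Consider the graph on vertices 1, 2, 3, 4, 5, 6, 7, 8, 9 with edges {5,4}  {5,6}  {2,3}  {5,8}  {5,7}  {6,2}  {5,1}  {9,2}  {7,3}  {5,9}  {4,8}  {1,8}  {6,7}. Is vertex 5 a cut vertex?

Deleting 5 raises the number of components from 1 to 2, so 5 is a cut vertex.

Yes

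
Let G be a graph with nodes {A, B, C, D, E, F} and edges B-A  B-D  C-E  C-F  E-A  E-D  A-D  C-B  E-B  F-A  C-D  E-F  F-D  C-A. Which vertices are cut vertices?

Removing A, for instance, still leaves 1 component. No single vertex removal increases the component count — the graph has no articulation points.

none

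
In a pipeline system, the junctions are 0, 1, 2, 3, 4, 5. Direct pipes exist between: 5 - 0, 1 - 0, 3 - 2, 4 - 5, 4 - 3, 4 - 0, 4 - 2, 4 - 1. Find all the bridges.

none

The edges on the cycle 4-3-2-4 are not bridges since each lies on that cycle.
Every edge lies on some cycle, so there are no bridges.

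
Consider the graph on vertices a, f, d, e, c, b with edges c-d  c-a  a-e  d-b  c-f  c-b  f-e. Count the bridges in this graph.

0

The edges on the cycle c-d-b-c are not bridges since each lies on that cycle.
Every edge lies on some cycle, so there are no bridges.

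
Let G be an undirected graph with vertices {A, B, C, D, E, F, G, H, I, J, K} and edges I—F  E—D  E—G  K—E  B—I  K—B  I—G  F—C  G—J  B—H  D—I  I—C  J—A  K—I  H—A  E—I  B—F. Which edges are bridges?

none

The edges on the cycle K-E-D-I-B-K are not bridges since each lies on that cycle.
Every edge lies on some cycle, so there are no bridges.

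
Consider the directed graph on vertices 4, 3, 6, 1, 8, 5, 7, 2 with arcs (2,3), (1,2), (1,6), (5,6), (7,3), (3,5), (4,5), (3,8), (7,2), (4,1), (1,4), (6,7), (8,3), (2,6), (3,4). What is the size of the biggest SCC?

{1, 2, 3, 4, 5, 6, 7, 8} are all mutually reachable — one SCC of size 8.
The largest has 8 vertices.

8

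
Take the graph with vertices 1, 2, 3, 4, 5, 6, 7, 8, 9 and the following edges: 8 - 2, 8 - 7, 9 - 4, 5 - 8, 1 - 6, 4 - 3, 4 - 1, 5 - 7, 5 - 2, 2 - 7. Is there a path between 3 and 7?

No

The component containing 3 is {1, 3, 4, 6, 9}, and 7 is not in it.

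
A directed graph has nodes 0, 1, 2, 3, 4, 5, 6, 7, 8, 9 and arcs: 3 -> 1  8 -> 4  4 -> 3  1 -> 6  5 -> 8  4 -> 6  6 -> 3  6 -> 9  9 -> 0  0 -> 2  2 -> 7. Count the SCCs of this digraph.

8

{1, 3, 6} are all mutually reachable — one SCC of size 3.
{7} is an SCC by itself.
{8} is an SCC by itself.
{4} is an SCC by itself.
{2} is an SCC by itself.
(and 3 more singleton SCCs)
That gives 8 strongly connected components.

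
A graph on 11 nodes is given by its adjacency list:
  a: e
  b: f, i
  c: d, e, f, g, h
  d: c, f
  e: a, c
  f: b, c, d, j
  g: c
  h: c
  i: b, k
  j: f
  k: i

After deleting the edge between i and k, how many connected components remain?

Before removal there is 1 component.
i-k is a bridge — removing it separates i's side from k's side.
After removal: 2 components.

2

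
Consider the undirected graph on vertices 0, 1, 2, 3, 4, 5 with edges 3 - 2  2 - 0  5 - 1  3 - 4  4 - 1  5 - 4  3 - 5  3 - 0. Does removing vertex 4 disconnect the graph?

No

Deleting 4 leaves 1 component (was 1) (its neighbors 1, 3, 5 remain connected to each other), so 4 is not a cut vertex.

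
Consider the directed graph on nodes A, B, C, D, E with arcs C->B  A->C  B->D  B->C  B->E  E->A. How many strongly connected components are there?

{A, B, C, E} are all mutually reachable — one SCC of size 4.
{D} is an SCC by itself.
That gives 2 strongly connected components.

2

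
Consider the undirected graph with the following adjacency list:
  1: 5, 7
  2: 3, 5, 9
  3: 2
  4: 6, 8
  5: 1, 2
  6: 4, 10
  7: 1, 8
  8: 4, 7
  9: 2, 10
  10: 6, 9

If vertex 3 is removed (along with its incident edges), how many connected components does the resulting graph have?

1

With 3 gone, the remaining components are: {1, 2, 4, 5, 6, 7, 8, 9, 10}.
That is 1 component.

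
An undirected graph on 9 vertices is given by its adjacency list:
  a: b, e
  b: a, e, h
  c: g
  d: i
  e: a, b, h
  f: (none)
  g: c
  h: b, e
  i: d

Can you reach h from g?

The component containing g is {c, g}, and h is not in it.

No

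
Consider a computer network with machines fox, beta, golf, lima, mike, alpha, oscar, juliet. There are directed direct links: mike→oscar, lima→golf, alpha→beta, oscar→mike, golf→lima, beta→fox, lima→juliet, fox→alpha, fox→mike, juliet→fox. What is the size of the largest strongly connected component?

3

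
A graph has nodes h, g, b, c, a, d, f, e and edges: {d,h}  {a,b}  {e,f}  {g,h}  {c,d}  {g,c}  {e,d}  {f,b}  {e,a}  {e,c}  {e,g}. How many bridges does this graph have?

0

The edges on the cycle e-a-b-f-e are not bridges since each lies on that cycle.
Every edge lies on some cycle, so there are no bridges.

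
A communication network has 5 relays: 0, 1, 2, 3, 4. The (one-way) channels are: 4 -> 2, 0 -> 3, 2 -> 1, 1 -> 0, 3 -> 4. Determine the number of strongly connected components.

1

{0, 1, 2, 3, 4} are all mutually reachable — one SCC of size 5.
That gives 1 strongly connected component.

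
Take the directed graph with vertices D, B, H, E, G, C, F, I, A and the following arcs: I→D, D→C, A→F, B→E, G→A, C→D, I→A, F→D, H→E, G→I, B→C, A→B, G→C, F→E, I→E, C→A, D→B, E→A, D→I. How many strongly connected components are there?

3

{A, B, C, D, E, F, I} are all mutually reachable — one SCC of size 7.
{H} is an SCC by itself.
{G} is an SCC by itself.
That gives 3 strongly connected components.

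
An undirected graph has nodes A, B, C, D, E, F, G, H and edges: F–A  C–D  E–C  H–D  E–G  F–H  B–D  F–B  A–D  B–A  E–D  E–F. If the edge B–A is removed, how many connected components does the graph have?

B and A are still connected via B-F-A, so the component count stays at 1.

1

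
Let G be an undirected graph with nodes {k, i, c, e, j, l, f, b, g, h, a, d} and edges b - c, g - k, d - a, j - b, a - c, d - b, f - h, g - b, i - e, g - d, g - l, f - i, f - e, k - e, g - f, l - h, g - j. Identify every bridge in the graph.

The edges on the cycle g-l-h-f-g are not bridges since each lies on that cycle.
Every edge lies on some cycle, so there are no bridges.

none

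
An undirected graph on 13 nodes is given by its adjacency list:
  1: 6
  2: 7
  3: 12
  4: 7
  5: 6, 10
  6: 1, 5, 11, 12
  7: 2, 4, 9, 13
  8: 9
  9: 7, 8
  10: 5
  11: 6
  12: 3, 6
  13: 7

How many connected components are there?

Starting from 2 we can reach 2, 4, 7, 8, 9, 13. That is one component of size 6.
Starting from 1 we can reach 1, 3, 5, 6, 10, 11, 12. That is one component of size 7.
Total: 2 components.

2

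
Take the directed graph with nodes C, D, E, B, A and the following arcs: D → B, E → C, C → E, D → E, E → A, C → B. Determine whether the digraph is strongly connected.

There is no directed path from C to D, so the graph is not strongly connected.

No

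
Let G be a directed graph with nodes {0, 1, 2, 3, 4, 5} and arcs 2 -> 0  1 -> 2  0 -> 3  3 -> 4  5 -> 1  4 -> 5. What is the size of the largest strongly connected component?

6

{0, 1, 2, 3, 4, 5} are all mutually reachable — one SCC of size 6.
The largest has 6 vertices.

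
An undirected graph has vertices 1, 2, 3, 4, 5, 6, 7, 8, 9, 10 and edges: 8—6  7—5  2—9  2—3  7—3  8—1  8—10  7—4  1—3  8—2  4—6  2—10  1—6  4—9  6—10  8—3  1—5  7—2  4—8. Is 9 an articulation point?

Deleting 9 leaves 1 component (was 1) (its neighbors 2, 4 remain connected to each other), so 9 is not a cut vertex.

No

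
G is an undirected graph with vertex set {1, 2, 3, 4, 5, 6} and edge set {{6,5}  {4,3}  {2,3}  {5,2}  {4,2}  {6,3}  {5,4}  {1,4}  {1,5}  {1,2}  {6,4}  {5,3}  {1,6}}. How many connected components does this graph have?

1

Starting from 1 we can reach 1, 2, 3, 4, 5, 6. That is one component of size 6.
Total: 1 component.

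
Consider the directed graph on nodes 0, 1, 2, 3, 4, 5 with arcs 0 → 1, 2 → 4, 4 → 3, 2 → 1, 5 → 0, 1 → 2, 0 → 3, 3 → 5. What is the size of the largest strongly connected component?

{0, 1, 2, 3, 4, 5} are all mutually reachable — one SCC of size 6.
The largest has 6 vertices.

6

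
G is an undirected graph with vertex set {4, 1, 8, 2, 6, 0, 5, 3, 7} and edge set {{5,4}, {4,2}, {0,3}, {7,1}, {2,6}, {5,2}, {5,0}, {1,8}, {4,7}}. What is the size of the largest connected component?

9

Starting from 0 we can reach 0, 1, 2, 3, 4, 5, 6, 7, 8. That is one component of size 9.
The largest has 9 vertices.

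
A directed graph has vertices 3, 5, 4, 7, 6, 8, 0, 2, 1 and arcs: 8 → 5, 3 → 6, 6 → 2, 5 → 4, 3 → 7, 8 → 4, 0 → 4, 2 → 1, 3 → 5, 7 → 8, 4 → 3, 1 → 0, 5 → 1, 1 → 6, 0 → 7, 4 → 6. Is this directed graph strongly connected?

From 8 we can reach every vertex (0, 1, 2, 3, 4, 5, 6, 7, 8), and every vertex can reach 8 (0, 1, 2, 3, 4, 5, 6, 7, 8). So the whole graph is one strongly connected component.

Yes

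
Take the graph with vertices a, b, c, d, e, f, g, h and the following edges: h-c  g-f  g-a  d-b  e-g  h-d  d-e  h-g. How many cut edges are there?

The edges on the cycle h-d-e-g-h are not bridges since each lies on that cycle.
But removing d-b disconnects d from b; removing g-f disconnects g from f; removing g-a disconnects g from a; removing h-c disconnects h from c — these are bridges.
That makes 4 bridges.

4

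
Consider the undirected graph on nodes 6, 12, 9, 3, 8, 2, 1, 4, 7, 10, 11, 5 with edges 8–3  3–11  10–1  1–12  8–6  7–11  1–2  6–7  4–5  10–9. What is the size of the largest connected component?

5

Starting from 4 we can reach 4, 5. That is one component of size 2.
Starting from 3 we can reach 3, 6, 7, 8, 11. That is one component of size 5.
Starting from 1 we can reach 1, 2, 9, 10, 12. That is one component of size 5.
The largest has 5 vertices.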